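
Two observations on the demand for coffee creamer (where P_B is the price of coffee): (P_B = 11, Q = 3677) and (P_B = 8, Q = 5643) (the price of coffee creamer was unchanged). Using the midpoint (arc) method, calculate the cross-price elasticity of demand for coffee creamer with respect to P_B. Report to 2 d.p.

ΔQ_A = 5643 − 3677 = 1966; ΔP_B = 8 − 11 = -3.
Midpoints: Q̄_A = 4660.0, P̄_B = 9.50.
ε = (ΔQ_A/Q̄_A)/(ΔP_B/P̄_B) = (1966/4660.0)/(-3/9.50) ≈ -1.34.

-1.34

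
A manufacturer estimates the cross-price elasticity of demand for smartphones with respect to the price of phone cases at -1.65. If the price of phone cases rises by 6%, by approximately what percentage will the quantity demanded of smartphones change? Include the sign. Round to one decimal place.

-9.9%

%ΔQ ≈ ε × %ΔP of phone cases = -1.65 × (6%) = -9.9%.
Demand for smartphones falls by about 9.9%.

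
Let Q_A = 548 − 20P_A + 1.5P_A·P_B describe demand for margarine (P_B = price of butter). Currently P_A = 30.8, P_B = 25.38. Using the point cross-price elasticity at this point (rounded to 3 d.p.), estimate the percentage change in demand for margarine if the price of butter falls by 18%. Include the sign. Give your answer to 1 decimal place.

At P_A = 30.8, P_B = 25.38: Q_A = 1104.556.
∂Q_A/∂P_B = 1.5P_A = 46.2000.
ε = (∂Q_A/∂P_B)(P_B/Q_A) = 46.2000 × 25.38/1104.556 ≈ 1.062.
%ΔQ_A ≈ ε × %ΔP_B = 1.062 × (-18%) = -19.1%.

-19.1%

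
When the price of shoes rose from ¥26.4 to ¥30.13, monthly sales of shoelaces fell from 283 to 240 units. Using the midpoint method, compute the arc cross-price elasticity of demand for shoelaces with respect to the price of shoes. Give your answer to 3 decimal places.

ΔQ_A = 240 − 283 = -43; ΔP_B = 30.13 − 26.4 = 3.73.
Midpoints: Q̄_A = 261.5, P̄_B = 28.27.
ε = (ΔQ_A/Q̄_A)/(ΔP_B/P̄_B) = (-43/261.5)/(3.73/28.27) ≈ -1.246.
ε < 0: shoelaces and shoes are complements.

-1.246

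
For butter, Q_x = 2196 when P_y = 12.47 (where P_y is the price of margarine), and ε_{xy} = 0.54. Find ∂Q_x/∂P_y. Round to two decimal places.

95.10

ε = (∂Q_x/∂P_y)·(P_y/Q_x) ⇒ ∂Q_x/∂P_y = ε·Q_x/P_y = 0.54 × 2196/12.47 ≈ 95.10.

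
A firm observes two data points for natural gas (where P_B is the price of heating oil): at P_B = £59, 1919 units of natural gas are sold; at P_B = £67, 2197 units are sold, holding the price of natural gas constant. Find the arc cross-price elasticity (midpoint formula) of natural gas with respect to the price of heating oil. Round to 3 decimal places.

1.064

ΔQ_A = 2197 − 1919 = 278; ΔP_B = 67 − 59 = 8.
Midpoints: Q̄_A = 2058.0, P̄_B = 63.00.
ε = (ΔQ_A/Q̄_A)/(ΔP_B/P̄_B) = (278/2058.0)/(8/63.00) ≈ 1.064.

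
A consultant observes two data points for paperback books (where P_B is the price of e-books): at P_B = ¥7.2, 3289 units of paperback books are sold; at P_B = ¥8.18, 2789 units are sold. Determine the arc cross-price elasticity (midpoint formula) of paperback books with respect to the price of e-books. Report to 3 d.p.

ΔQ_A = 2789 − 3289 = -500; ΔP_B = 8.18 − 7.2 = 0.98.
Midpoints: Q̄_A = 3039.0, P̄_B = 7.69.
ε = (ΔQ_A/Q̄_A)/(ΔP_B/P̄_B) = (-500/3039.0)/(0.98/7.69) ≈ -1.291.
ε < 0: paperback books and e-books are complements.

-1.291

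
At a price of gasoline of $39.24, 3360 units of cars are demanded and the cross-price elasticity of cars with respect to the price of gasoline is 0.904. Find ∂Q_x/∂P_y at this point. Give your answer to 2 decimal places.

ε = (∂Q_x/∂P_y)·(P_y/Q_x) ⇒ ∂Q_x/∂P_y = ε·Q_x/P_y = 0.904 × 3360/39.24 ≈ 77.41.

77.41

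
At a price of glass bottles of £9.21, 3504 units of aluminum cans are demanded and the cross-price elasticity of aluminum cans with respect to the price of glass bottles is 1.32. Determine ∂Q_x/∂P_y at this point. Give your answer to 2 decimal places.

502.20

ε = (∂Q_x/∂P_y)·(P_y/Q_x) ⇒ ∂Q_x/∂P_y = ε·Q_x/P_y = 1.32 × 3504/9.21 ≈ 502.20.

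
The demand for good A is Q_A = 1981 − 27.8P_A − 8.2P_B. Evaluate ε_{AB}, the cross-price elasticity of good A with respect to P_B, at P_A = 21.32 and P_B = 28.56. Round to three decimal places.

-0.203

At P_A = 21.32 and P_B = 28.56: Q_A = 1154.112.
∂Q_A/∂P_B = -8.2.
ε = (∂Q_A/∂P_B)(P_B/Q_A) = -8.2 × (28.56/1154.112) ≈ -0.203.
Since ε < 0, good A and good B are complements.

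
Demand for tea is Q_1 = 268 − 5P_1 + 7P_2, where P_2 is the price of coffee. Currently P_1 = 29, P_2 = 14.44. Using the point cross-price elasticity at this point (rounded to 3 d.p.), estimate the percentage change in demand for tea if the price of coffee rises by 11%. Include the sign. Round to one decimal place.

At P_1 = 29, P_2 = 14.44: Q_1 = 224.08.
∂Q_1/∂P_2 = 7.
ε = (∂Q_1/∂P_2)(P_2/Q_1) = 7.0000 × 14.44/224.08 ≈ 0.451.
%ΔQ_1 ≈ ε × %ΔP_2 = 0.451 × (11%) = 5.0%.

5.0%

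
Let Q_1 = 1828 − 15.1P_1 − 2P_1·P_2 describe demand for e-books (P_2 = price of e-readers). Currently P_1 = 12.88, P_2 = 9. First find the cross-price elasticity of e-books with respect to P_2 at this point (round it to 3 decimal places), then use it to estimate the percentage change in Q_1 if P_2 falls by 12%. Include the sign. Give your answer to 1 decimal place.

At P_1 = 12.88, P_2 = 9: Q_1 = 1401.672.
∂Q_1/∂P_2 = -2P_1 = -25.7600.
ε = (∂Q_1/∂P_2)(P_2/Q_1) = -25.7600 × 9/1401.672 ≈ -0.165.
%ΔQ_1 ≈ ε × %ΔP_2 = -0.165 × (-12%) = 2.0%.

2.0%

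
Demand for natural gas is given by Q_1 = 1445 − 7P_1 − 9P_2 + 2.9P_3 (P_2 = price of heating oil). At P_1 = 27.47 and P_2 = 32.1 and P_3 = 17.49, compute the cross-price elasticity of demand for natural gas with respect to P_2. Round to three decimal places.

At P_1 = 27.47 and P_2 = 32.1 and P_3 = 17.49: Q_1 = 1014.531.
∂Q_1/∂P_2 = -9.
ε = (∂Q_1/∂P_2)(P_2/Q_1) = -9 × (32.1/1014.531) ≈ -0.285.
Since ε < 0, natural gas and heating oil are complements.

-0.285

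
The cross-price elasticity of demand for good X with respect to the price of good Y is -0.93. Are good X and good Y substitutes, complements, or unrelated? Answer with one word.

ε = -0.93 < 0, so a higher price of good Y lowers demand for good X: complements.

complements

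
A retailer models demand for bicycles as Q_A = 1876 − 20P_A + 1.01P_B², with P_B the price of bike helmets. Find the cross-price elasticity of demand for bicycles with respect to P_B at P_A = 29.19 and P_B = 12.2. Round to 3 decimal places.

0.208

At P_A = 29.19 and P_B = 12.2: Q_A = 1442.528.
∂Q_A/∂P_B = 2.02P_B = 2.02(12.2) = 24.6440.
ε = (∂Q_A/∂P_B)(P_B/Q_A) = 24.6440 × (12.2/1442.528) ≈ 0.208.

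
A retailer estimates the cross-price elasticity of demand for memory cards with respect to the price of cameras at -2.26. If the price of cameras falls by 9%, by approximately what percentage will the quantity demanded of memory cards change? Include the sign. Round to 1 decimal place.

%ΔQ ≈ ε × %ΔP of cameras = -2.26 × (-9%) = 20.3%.
Demand for memory cards rises by about 20.3%.

20.3%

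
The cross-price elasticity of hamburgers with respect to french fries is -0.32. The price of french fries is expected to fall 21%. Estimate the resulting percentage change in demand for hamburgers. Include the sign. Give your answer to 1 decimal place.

6.7%

%ΔQ ≈ ε × %ΔP of french fries = -0.32 × (-21%) = 6.7%.
Demand for hamburgers rises by about 6.7%.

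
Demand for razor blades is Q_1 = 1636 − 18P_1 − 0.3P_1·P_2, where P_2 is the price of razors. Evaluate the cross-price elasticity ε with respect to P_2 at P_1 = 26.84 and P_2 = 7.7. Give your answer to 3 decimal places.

-0.057

At P_1 = 26.84 and P_2 = 7.7: Q_1 = 1090.880.
∂Q_1/∂P_2 = -0.3P_1 = -0.3(26.84) = -8.0520.
ε = (∂Q_1/∂P_2)(P_2/Q_1) = -8.0520 × (7.7/1090.880) ≈ -0.057.
ε < 0: complements.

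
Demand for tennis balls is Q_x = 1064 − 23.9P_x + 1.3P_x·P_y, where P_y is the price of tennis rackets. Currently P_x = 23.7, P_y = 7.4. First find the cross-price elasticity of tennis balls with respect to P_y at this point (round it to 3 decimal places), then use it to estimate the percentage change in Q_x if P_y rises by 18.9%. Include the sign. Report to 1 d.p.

At P_x = 23.7, P_y = 7.4: Q_x = 725.564.
∂Q_x/∂P_y = 1.3P_x = 30.8100.
ε = (∂Q_x/∂P_y)(P_y/Q_x) = 30.8100 × 7.4/725.564 ≈ 0.314.
%ΔQ_x ≈ ε × %ΔP_y = 0.314 × (18.9%) = 5.9%.

5.9%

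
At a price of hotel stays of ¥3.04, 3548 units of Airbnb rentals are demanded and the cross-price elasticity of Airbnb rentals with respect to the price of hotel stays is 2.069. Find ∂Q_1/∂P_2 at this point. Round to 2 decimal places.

ε = (∂Q_1/∂P_2)·(P_2/Q_1) ⇒ ∂Q_1/∂P_2 = ε·Q_1/P_2 = 2.069 × 3548/3.04 ≈ 2414.74.

2414.74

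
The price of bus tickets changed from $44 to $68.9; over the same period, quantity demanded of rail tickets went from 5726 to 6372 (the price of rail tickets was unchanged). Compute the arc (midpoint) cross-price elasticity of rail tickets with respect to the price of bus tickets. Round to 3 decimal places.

0.242

ΔQ_A = 6372 − 5726 = 646; ΔP_B = 68.9 − 44 = 24.9.
Midpoints: Q̄_A = 6049.0, P̄_B = 56.45.
ε = (ΔQ_A/Q̄_A)/(ΔP_B/P̄_B) = (646/6049.0)/(24.9/56.45) ≈ 0.242.
ε > 0: rail tickets and bus tickets are substitutes.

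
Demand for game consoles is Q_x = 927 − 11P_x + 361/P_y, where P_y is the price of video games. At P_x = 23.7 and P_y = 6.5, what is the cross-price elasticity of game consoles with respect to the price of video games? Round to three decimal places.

-0.077

At P_x = 23.7 and P_y = 6.5: Q_x = 721.838.
∂Q_x/∂P_y = −361/P_y² = -8.5444.
ε = (∂Q_x/∂P_y)(P_y/Q_x) = -8.5444 × (6.5/721.838) ≈ -0.077.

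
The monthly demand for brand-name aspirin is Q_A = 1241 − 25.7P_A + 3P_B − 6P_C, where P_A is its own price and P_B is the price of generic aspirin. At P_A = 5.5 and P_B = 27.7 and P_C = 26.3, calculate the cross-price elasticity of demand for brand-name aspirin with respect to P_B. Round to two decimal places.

0.08

At P_A = 5.5 and P_B = 27.7 and P_C = 26.3: Q_A = 1024.95.
∂Q_A/∂P_B = 3.
ε = (∂Q_A/∂P_B)(P_B/Q_A) = 3 × (27.7/1024.95) ≈ 0.08.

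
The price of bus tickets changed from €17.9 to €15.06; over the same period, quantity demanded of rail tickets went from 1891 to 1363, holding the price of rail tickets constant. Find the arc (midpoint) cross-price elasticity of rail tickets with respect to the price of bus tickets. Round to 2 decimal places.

1.88

ΔQ_A = 1363 − 1891 = -528; ΔP_B = 15.06 − 17.9 = -2.84.
Midpoints: Q̄_A = 1627.0, P̄_B = 16.48.
ε = (ΔQ_A/Q̄_A)/(ΔP_B/P̄_B) = (-528/1627.0)/(-2.84/16.48) ≈ 1.88.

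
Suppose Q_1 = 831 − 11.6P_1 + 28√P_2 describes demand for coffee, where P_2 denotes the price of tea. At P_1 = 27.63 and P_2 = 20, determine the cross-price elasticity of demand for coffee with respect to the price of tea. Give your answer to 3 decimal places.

0.098

At P_1 = 27.63 and P_2 = 20: Q_1 = 635.712.
∂Q_1/∂P_2 = 28/(2√P_2) = 28/(2√20) = 3.1305.
ε = (∂Q_1/∂P_2)(P_2/Q_1) = 3.1305 × (20/635.712) ≈ 0.098.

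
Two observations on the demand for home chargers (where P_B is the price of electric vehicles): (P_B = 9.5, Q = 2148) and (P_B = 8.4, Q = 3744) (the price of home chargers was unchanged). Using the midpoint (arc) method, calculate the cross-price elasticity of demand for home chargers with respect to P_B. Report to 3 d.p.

ΔQ_A = 3744 − 2148 = 1596; ΔP_B = 8.4 − 9.5 = -1.1.
Midpoints: Q̄_A = 2946.0, P̄_B = 8.95.
ε = (ΔQ_A/Q̄_A)/(ΔP_B/P̄_B) = (1596/2946.0)/(-1.1/8.95) ≈ -4.408.

-4.408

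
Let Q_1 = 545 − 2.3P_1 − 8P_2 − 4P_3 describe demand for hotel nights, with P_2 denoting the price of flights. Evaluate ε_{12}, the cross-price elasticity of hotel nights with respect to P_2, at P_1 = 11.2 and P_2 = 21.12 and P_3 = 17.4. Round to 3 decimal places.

-0.602

At P_1 = 11.2 and P_2 = 21.12 and P_3 = 17.4: Q_1 = 280.68.
∂Q_1/∂P_2 = -8.
ε = (∂Q_1/∂P_2)(P_2/Q_1) = -8 × (21.12/280.68) ≈ -0.602.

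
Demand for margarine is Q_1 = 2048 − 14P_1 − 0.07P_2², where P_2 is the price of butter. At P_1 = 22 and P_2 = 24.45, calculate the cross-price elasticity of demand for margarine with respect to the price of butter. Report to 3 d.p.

-0.049

At P_1 = 22 and P_2 = 24.45: Q_1 = 1698.154.
∂Q_1/∂P_2 = -0.14P_2 = -0.14(24.45) = -3.4230.
ε = (∂Q_1/∂P_2)(P_2/Q_1) = -3.4230 × (24.45/1698.154) ≈ -0.049.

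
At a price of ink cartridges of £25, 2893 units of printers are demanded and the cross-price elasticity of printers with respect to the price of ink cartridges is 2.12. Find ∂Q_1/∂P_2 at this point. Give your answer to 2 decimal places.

ε = (∂Q_1/∂P_2)·(P_2/Q_1) ⇒ ∂Q_1/∂P_2 = ε·Q_1/P_2 = 2.12 × 2893/25 ≈ 245.33.

245.33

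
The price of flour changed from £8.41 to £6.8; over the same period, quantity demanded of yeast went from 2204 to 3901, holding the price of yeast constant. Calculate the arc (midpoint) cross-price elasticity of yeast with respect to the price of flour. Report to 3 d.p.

ΔQ_A = 3901 − 2204 = 1697; ΔP_B = 6.8 − 8.41 = -1.61.
Midpoints: Q̄_A = 3052.5, P̄_B = 7.61.
ε = (ΔQ_A/Q̄_A)/(ΔP_B/P̄_B) = (1697/3052.5)/(-1.61/7.61) ≈ -2.626.

-2.626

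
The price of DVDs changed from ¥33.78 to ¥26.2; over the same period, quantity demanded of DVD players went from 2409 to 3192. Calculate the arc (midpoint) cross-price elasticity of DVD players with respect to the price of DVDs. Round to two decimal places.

ΔQ_A = 3192 − 2409 = 783; ΔP_B = 26.2 − 33.78 = -7.58.
Midpoints: Q̄_A = 2800.5, P̄_B = 29.99.
ε = (ΔQ_A/Q̄_A)/(ΔP_B/P̄_B) = (783/2800.5)/(-7.58/29.99) ≈ -1.11.

-1.11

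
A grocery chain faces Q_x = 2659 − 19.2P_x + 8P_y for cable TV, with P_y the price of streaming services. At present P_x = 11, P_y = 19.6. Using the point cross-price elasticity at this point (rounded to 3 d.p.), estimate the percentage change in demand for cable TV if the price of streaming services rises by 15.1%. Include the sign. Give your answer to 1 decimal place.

0.9%

At P_x = 11, P_y = 19.6: Q_x = 2604.6.
∂Q_x/∂P_y = 8.
ε = (∂Q_x/∂P_y)(P_y/Q_x) = 8.0000 × 19.6/2604.6 ≈ 0.060.
%ΔQ_x ≈ ε × %ΔP_y = 0.060 × (15.1%) = 0.9%.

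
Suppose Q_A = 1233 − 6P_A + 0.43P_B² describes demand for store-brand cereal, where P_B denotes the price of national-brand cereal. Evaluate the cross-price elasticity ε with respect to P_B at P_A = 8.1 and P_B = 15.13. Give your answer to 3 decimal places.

At P_A = 8.1 and P_B = 15.13: Q_A = 1282.834.
∂Q_A/∂P_B = 0.86P_B = 0.86(15.13) = 13.0118.
ε = (∂Q_A/∂P_B)(P_B/Q_A) = 13.0118 × (15.13/1282.834) ≈ 0.153.
ε > 0: substitutes.

0.153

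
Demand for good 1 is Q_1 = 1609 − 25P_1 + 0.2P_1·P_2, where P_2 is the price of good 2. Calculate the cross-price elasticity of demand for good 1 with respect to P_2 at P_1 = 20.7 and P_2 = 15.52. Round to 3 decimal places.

At P_1 = 20.7 and P_2 = 15.52: Q_1 = 1155.753.
∂Q_1/∂P_2 = 0.2P_1 = 0.2(20.7) = 4.1400.
ε = (∂Q_1/∂P_2)(P_2/Q_1) = 4.1400 × (15.52/1155.753) ≈ 0.056.
ε > 0: substitutes.

0.056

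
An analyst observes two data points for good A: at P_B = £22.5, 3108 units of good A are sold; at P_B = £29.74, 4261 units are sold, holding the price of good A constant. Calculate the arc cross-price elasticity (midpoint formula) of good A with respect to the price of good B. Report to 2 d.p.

1.13

ΔQ_A = 4261 − 3108 = 1153; ΔP_B = 29.74 − 22.5 = 7.24.
Midpoints: Q̄_A = 3684.5, P̄_B = 26.12.
ε = (ΔQ_A/Q̄_A)/(ΔP_B/P̄_B) = (1153/3684.5)/(7.24/26.12) ≈ 1.13.
ε > 0: good A and good B are substitutes.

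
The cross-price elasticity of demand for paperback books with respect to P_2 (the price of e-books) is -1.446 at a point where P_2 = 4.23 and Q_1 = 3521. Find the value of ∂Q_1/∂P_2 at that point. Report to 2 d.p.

-1203.63

ε = (∂Q_1/∂P_2)·(P_2/Q_1) ⇒ ∂Q_1/∂P_2 = ε·Q_1/P_2 = -1.446 × 3521/4.23 ≈ -1203.63.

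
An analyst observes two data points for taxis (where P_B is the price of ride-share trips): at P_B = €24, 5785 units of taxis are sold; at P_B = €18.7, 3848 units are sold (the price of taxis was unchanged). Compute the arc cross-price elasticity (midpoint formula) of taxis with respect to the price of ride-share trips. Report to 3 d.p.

1.620

ΔQ_A = 3848 − 5785 = -1937; ΔP_B = 18.7 − 24 = -5.3.
Midpoints: Q̄_A = 4816.5, P̄_B = 21.35.
ε = (ΔQ_A/Q̄_A)/(ΔP_B/P̄_B) = (-1937/4816.5)/(-5.3/21.35) ≈ 1.620.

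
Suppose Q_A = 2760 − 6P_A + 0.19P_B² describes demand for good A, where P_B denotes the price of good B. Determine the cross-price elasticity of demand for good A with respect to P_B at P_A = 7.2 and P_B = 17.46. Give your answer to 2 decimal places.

0.04

At P_A = 7.2 and P_B = 17.46: Q_A = 2774.722.
∂Q_A/∂P_B = 0.38P_B = 0.38(17.46) = 6.6348.
ε = (∂Q_A/∂P_B)(P_B/Q_A) = 6.6348 × (17.46/2774.722) ≈ 0.04.
ε > 0: substitutes.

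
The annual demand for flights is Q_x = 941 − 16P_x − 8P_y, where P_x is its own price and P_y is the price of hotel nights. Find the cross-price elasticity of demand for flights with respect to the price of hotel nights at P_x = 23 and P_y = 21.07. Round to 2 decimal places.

At P_x = 23 and P_y = 21.07: Q_x = 404.44.
∂Q_x/∂P_y = -8.
ε = (∂Q_x/∂P_y)(P_y/Q_x) = -8 × (21.07/404.44) ≈ -0.42.
Since ε < 0, flights and hotel nights are complements.

-0.42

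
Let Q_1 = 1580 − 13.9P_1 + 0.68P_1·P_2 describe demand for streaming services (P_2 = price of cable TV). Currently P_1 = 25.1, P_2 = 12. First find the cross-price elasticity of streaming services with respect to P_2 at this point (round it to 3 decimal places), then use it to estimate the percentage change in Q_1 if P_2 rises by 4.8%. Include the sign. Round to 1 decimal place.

At P_1 = 25.1, P_2 = 12: Q_1 = 1435.926.
∂Q_1/∂P_2 = 0.68P_1 = 17.0680.
ε = (∂Q_1/∂P_2)(P_2/Q_1) = 17.0680 × 12/1435.926 ≈ 0.143.
%ΔQ_1 ≈ ε × %ΔP_2 = 0.143 × (4.8%) = 0.7%.

0.7%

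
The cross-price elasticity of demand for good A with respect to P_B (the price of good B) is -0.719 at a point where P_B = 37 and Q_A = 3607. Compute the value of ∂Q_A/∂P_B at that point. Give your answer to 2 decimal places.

ε = (∂Q_A/∂P_B)·(P_B/Q_A) ⇒ ∂Q_A/∂P_B = ε·Q_A/P_B = -0.719 × 3607/37 ≈ -70.09.

-70.09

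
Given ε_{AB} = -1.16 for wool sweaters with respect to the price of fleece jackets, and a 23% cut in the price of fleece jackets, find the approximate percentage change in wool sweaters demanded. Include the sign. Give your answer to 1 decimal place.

26.7%

%ΔQ ≈ ε × %ΔP of fleece jackets = -1.16 × (-23%) = 26.7%.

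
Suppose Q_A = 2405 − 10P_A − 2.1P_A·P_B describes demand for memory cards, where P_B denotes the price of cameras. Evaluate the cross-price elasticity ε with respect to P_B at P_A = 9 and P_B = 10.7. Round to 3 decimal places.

At P_A = 9 and P_B = 10.7: Q_A = 2112.77.
∂Q_A/∂P_B = -2.1P_A = -2.1(9) = -18.9000.
ε = (∂Q_A/∂P_B)(P_B/Q_A) = -18.9000 × (10.7/2112.77) ≈ -0.096.

-0.096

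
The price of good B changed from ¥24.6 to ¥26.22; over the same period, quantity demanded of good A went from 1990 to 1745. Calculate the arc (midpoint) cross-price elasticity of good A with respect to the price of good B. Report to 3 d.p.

ΔQ_A = 1745 − 1990 = -245; ΔP_B = 26.22 − 24.6 = 1.62.
Midpoints: Q̄_A = 1867.5, P̄_B = 25.41.
ε = (ΔQ_A/Q̄_A)/(ΔP_B/P̄_B) = (-245/1867.5)/(1.62/25.41) ≈ -2.058.
ε < 0: good A and good B are complements.

-2.058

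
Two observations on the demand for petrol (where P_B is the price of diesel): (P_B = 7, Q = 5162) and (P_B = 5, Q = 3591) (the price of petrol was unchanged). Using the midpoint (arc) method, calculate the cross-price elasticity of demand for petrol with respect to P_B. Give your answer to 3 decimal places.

1.077

ΔQ_A = 3591 − 5162 = -1571; ΔP_B = 5 − 7 = -2.
Midpoints: Q̄_A = 4376.5, P̄_B = 6.00.
ε = (ΔQ_A/Q̄_A)/(ΔP_B/P̄_B) = (-1571/4376.5)/(-2/6.00) ≈ 1.077.
ε > 0: petrol and diesel are substitutes.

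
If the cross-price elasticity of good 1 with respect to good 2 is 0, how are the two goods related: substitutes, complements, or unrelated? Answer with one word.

unrelated

ε = 0: demand for good 1 does not respond to good 2's price; the goods are unrelated.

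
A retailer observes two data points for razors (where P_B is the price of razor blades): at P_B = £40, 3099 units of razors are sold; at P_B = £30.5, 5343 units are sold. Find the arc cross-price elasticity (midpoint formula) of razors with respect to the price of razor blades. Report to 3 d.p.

ΔQ_A = 5343 − 3099 = 2244; ΔP_B = 30.5 − 40 = -9.5.
Midpoints: Q̄_A = 4221.0, P̄_B = 35.25.
ε = (ΔQ_A/Q̄_A)/(ΔP_B/P̄_B) = (2244/4221.0)/(-9.5/35.25) ≈ -1.973.

-1.973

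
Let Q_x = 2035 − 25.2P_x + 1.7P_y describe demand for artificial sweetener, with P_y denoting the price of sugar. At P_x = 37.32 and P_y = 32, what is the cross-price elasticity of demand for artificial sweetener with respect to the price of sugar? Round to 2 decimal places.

At P_x = 37.32 and P_y = 32: Q_x = 1148.936.
∂Q_x/∂P_y = 1.7.
ε = (∂Q_x/∂P_y)(P_y/Q_x) = 1.7 × (32/1148.936) ≈ 0.05.
Since ε > 0, artificial sweetener and sugar are substitutes.

0.05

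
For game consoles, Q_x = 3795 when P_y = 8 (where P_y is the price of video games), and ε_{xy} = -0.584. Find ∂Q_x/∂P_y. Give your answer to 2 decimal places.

ε = (∂Q_x/∂P_y)·(P_y/Q_x) ⇒ ∂Q_x/∂P_y = ε·Q_x/P_y = -0.584 × 3795/8 ≈ -277.04.

-277.04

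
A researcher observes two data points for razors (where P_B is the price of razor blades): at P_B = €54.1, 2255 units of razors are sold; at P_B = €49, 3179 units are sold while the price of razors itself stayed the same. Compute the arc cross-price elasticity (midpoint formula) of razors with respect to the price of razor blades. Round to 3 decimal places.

-3.437

ΔQ_A = 3179 − 2255 = 924; ΔP_B = 49 − 54.1 = -5.1.
Midpoints: Q̄_A = 2717.0, P̄_B = 51.55.
ε = (ΔQ_A/Q̄_A)/(ΔP_B/P̄_B) = (924/2717.0)/(-5.1/51.55) ≈ -3.437.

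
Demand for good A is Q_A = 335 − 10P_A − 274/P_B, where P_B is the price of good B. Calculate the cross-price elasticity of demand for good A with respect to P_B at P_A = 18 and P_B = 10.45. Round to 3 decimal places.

0.204

At P_A = 18 and P_B = 10.45: Q_A = 128.780.
∂Q_A/∂P_B = 274/P_B² = 2.5091.
ε = (∂Q_A/∂P_B)(P_B/Q_A) = 2.5091 × (10.45/128.780) ≈ 0.204.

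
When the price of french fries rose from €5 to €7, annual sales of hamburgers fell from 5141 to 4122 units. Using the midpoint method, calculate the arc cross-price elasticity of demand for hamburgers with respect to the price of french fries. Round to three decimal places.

-0.660

ΔQ_A = 4122 − 5141 = -1019; ΔP_B = 7 − 5 = 2.
Midpoints: Q̄_A = 4631.5, P̄_B = 6.00.
ε = (ΔQ_A/Q̄_A)/(ΔP_B/P̄_B) = (-1019/4631.5)/(2/6.00) ≈ -0.660.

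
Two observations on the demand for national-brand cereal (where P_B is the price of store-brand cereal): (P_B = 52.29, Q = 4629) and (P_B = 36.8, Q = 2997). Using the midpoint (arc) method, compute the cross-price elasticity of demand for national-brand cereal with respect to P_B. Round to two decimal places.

ΔQ_A = 2997 − 4629 = -1632; ΔP_B = 36.8 − 52.29 = -15.49.
Midpoints: Q̄_A = 3813.0, P̄_B = 44.55.
ε = (ΔQ_A/Q̄_A)/(ΔP_B/P̄_B) = (-1632/3813.0)/(-15.49/44.55) ≈ 1.23.

1.23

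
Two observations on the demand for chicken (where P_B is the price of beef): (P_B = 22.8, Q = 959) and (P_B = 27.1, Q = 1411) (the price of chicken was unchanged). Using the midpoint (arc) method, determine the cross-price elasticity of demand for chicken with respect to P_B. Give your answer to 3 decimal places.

ΔQ_A = 1411 − 959 = 452; ΔP_B = 27.1 − 22.8 = 4.3.
Midpoints: Q̄_A = 1185.0, P̄_B = 24.95.
ε = (ΔQ_A/Q̄_A)/(ΔP_B/P̄_B) = (452/1185.0)/(4.3/24.95) ≈ 2.213.

2.213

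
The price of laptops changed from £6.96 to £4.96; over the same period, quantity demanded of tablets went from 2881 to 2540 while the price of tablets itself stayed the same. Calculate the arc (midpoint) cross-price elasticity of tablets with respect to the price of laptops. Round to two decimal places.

ΔQ_A = 2540 − 2881 = -341; ΔP_B = 4.96 − 6.96 = -2.
Midpoints: Q̄_A = 2710.5, P̄_B = 5.96.
ε = (ΔQ_A/Q̄_A)/(ΔP_B/P̄_B) = (-341/2710.5)/(-2/5.96) ≈ 0.37.

0.37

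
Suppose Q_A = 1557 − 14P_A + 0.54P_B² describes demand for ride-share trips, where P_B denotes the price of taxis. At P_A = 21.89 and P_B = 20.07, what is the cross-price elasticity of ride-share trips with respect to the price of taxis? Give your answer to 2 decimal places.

0.30

At P_A = 21.89 and P_B = 20.07: Q_A = 1468.055.
∂Q_A/∂P_B = 1.08P_B = 1.08(20.07) = 21.6756.
ε = (∂Q_A/∂P_B)(P_B/Q_A) = 21.6756 × (20.07/1468.055) ≈ 0.30.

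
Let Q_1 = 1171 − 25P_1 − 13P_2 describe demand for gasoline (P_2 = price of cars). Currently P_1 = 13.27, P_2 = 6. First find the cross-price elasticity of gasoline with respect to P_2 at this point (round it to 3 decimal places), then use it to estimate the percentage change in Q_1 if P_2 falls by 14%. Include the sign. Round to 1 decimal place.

At P_1 = 13.27, P_2 = 6: Q_1 = 761.25.
∂Q_1/∂P_2 = -13.
ε = (∂Q_1/∂P_2)(P_2/Q_1) = -13.0000 × 6/761.25 ≈ -0.102.
%ΔQ_1 ≈ ε × %ΔP_2 = -0.102 × (-14%) = 1.4%.

1.4%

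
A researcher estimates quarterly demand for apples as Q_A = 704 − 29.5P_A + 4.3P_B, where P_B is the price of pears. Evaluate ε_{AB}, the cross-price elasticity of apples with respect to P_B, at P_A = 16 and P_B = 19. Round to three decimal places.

At P_A = 16 and P_B = 19: Q_A = 313.7.
∂Q_A/∂P_B = 4.3.
ε = (∂Q_A/∂P_B)(P_B/Q_A) = 4.3 × (19/313.7) ≈ 0.260.
Since ε > 0, apples and pears are substitutes.

0.260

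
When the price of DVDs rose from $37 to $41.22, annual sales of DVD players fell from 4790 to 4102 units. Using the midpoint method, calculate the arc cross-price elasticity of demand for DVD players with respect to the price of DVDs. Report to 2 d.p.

ΔQ_A = 4102 − 4790 = -688; ΔP_B = 41.22 − 37 = 4.22.
Midpoints: Q̄_A = 4446.0, P̄_B = 39.11.
ε = (ΔQ_A/Q̄_A)/(ΔP_B/P̄_B) = (-688/4446.0)/(4.22/39.11) ≈ -1.43.

-1.43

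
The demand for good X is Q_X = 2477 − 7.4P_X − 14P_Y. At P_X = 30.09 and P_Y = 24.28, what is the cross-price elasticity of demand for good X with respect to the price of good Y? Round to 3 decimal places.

-0.178

At P_X = 30.09 and P_Y = 24.28: Q_X = 1914.414.
∂Q_X/∂P_Y = -14.
ε = (∂Q_X/∂P_Y)(P_Y/Q_X) = -14 × (24.28/1914.414) ≈ -0.178.
Since ε < 0, good X and good Y are complements.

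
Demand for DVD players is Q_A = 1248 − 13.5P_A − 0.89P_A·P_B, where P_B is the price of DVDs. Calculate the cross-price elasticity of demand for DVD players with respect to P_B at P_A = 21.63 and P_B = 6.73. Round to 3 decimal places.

At P_A = 21.63 and P_B = 6.73: Q_A = 826.438.
∂Q_A/∂P_B = -0.89P_A = -0.89(21.63) = -19.2507.
ε = (∂Q_A/∂P_B)(P_B/Q_A) = -19.2507 × (6.73/826.438) ≈ -0.157.

-0.157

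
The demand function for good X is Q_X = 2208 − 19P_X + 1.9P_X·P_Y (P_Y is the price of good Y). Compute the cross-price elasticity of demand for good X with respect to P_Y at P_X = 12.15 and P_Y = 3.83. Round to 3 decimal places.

At P_X = 12.15 and P_Y = 3.83: Q_X = 2065.566.
∂Q_X/∂P_Y = 1.9P_X = 1.9(12.15) = 23.0850.
ε = (∂Q_X/∂P_Y)(P_Y/Q_X) = 23.0850 × (3.83/2065.566) ≈ 0.043.
ε > 0: substitutes.

0.043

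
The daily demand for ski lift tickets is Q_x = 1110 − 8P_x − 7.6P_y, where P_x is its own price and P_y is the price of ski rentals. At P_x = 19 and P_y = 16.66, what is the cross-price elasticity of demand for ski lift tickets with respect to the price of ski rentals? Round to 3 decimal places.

-0.152

At P_x = 19 and P_y = 16.66: Q_x = 831.384.
∂Q_x/∂P_y = -7.6.
ε = (∂Q_x/∂P_y)(P_y/Q_x) = -7.6 × (16.66/831.384) ≈ -0.152.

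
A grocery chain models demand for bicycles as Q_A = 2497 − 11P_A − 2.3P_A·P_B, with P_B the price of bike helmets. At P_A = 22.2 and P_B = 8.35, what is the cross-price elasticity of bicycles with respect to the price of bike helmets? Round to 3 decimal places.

At P_A = 22.2 and P_B = 8.35: Q_A = 1826.449.
∂Q_A/∂P_B = -2.3P_A = -2.3(22.2) = -51.0600.
ε = (∂Q_A/∂P_B)(P_B/Q_A) = -51.0600 × (8.35/1826.449) ≈ -0.233.
ε < 0: complements.

-0.233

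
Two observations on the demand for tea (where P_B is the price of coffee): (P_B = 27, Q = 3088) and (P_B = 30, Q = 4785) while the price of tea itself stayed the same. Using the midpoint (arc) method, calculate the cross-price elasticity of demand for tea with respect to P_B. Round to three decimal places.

4.095

ΔQ_A = 4785 − 3088 = 1697; ΔP_B = 30 − 27 = 3.
Midpoints: Q̄_A = 3936.5, P̄_B = 28.50.
ε = (ΔQ_A/Q̄_A)/(ΔP_B/P̄_B) = (1697/3936.5)/(3/28.50) ≈ 4.095.
ε > 0: tea and coffee are substitutes.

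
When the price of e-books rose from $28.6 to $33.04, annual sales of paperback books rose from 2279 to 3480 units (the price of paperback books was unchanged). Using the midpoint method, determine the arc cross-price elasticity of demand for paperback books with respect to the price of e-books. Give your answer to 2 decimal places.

ΔQ_A = 3480 − 2279 = 1201; ΔP_B = 33.04 − 28.6 = 4.44.
Midpoints: Q̄_A = 2879.5, P̄_B = 30.82.
ε = (ΔQ_A/Q̄_A)/(ΔP_B/P̄_B) = (1201/2879.5)/(4.44/30.82) ≈ 2.90.
ε > 0: paperback books and e-books are substitutes.

2.90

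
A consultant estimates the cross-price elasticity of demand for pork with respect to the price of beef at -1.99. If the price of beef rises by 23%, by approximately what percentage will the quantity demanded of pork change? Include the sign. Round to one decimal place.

%ΔQ ≈ ε × %ΔP of beef = -1.99 × (23%) = -45.8%.

-45.8%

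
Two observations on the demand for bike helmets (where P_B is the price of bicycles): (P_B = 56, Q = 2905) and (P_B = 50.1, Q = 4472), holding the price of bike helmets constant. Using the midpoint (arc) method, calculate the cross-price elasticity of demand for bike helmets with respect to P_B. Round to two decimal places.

ΔQ_A = 4472 − 2905 = 1567; ΔP_B = 50.1 − 56 = -5.9.
Midpoints: Q̄_A = 3688.5, P̄_B = 53.05.
ε = (ΔQ_A/Q̄_A)/(ΔP_B/P̄_B) = (1567/3688.5)/(-5.9/53.05) ≈ -3.82.
ε < 0: bike helmets and bicycles are complements.

-3.82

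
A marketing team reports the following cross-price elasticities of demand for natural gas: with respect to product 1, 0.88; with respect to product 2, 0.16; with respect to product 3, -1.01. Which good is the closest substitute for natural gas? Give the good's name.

product 1

Substitutes have ε > 0. Among the positive values, 0.88 (product 1) is largest.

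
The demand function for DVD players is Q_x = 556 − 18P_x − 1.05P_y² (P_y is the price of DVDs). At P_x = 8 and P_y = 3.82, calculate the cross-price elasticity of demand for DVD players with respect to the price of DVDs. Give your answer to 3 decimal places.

At P_x = 8 and P_y = 3.82: Q_x = 396.678.
∂Q_x/∂P_y = -2.1P_y = -2.1(3.82) = -8.0220.
ε = (∂Q_x/∂P_y)(P_y/Q_x) = -8.0220 × (3.82/396.678) ≈ -0.077.
ε < 0: complements.

-0.077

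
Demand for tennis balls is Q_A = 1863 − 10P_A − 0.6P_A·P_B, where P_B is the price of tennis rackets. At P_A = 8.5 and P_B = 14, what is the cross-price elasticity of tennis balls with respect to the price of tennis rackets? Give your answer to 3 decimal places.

-0.042

At P_A = 8.5 and P_B = 14: Q_A = 1706.6.
∂Q_A/∂P_B = -0.6P_A = -0.6(8.5) = -5.1000.
ε = (∂Q_A/∂P_B)(P_B/Q_A) = -5.1000 × (14/1706.6) ≈ -0.042.
ε < 0: complements.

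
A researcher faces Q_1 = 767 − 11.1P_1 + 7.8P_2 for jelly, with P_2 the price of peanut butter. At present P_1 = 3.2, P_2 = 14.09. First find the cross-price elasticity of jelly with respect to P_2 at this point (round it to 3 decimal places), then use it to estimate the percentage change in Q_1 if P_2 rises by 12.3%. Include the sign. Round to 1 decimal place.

At P_1 = 3.2, P_2 = 14.09: Q_1 = 841.382.
∂Q_1/∂P_2 = 7.8.
ε = (∂Q_1/∂P_2)(P_2/Q_1) = 7.8000 × 14.09/841.382 ≈ 0.131.
%ΔQ_1 ≈ ε × %ΔP_2 = 0.131 × (12.3%) = 1.6%.

1.6%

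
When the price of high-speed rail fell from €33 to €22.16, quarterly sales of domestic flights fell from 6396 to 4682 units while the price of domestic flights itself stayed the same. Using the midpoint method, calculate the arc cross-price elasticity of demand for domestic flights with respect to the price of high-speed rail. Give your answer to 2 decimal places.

ΔQ_A = 4682 − 6396 = -1714; ΔP_B = 22.16 − 33 = -10.84.
Midpoints: Q̄_A = 5539.0, P̄_B = 27.58.
ε = (ΔQ_A/Q̄_A)/(ΔP_B/P̄_B) = (-1714/5539.0)/(-10.84/27.58) ≈ 0.79.

0.79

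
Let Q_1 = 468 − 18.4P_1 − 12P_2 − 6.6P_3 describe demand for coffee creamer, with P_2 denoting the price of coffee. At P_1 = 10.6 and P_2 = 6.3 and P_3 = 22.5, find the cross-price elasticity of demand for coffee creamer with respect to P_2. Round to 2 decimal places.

At P_1 = 10.6 and P_2 = 6.3 and P_3 = 22.5: Q_1 = 48.86.
∂Q_1/∂P_2 = -12.
ε = (∂Q_1/∂P_2)(P_2/Q_1) = -12 × (6.3/48.86) ≈ -1.55.

-1.55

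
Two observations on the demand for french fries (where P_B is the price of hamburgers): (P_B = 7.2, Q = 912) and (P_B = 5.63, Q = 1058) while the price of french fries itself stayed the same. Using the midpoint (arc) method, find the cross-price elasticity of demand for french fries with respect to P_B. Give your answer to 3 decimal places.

-0.606

ΔQ_A = 1058 − 912 = 146; ΔP_B = 5.63 − 7.2 = -1.57.
Midpoints: Q̄_A = 985.0, P̄_B = 6.42.
ε = (ΔQ_A/Q̄_A)/(ΔP_B/P̄_B) = (146/985.0)/(-1.57/6.42) ≈ -0.606.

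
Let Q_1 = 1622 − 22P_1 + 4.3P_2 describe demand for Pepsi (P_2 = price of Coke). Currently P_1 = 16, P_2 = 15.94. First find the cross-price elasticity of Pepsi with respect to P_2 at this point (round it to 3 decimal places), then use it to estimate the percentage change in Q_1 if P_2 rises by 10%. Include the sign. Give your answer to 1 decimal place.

At P_1 = 16, P_2 = 15.94: Q_1 = 1338.542.
∂Q_1/∂P_2 = 4.3.
ε = (∂Q_1/∂P_2)(P_2/Q_1) = 4.3000 × 15.94/1338.542 ≈ 0.051.
%ΔQ_1 ≈ ε × %ΔP_2 = 0.051 × (10%) = 0.5%.

0.5%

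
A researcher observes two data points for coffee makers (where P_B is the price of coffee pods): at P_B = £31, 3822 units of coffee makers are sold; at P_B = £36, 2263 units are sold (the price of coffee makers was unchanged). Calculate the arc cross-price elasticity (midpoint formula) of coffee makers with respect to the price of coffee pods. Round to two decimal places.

-3.43

ΔQ_A = 2263 − 3822 = -1559; ΔP_B = 36 − 31 = 5.
Midpoints: Q̄_A = 3042.5, P̄_B = 33.50.
ε = (ΔQ_A/Q̄_A)/(ΔP_B/P̄_B) = (-1559/3042.5)/(5/33.50) ≈ -3.43.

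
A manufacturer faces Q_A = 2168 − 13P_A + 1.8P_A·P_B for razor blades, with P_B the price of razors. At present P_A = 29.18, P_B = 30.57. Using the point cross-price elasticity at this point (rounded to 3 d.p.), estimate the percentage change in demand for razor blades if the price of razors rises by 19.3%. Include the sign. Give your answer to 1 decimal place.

9.1%

At P_A = 29.18, P_B = 30.57: Q_A = 3394.319.
∂Q_A/∂P_B = 1.8P_A = 52.5240.
ε = (∂Q_A/∂P_B)(P_B/Q_A) = 52.5240 × 30.57/3394.319 ≈ 0.473.
%ΔQ_A ≈ ε × %ΔP_B = 0.473 × (19.3%) = 9.1%.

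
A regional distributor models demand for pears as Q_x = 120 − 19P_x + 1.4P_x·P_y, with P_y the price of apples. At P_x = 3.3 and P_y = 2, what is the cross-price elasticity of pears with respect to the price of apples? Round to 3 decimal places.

At P_x = 3.3 and P_y = 2: Q_x = 66.54.
∂Q_x/∂P_y = 1.4P_x = 1.4(3.3) = 4.6200.
ε = (∂Q_x/∂P_y)(P_y/Q_x) = 4.6200 × (2/66.54) ≈ 0.139.

0.139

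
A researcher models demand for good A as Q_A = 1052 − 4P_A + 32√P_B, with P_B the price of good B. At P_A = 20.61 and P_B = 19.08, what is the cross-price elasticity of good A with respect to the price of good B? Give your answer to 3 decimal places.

0.063

At P_A = 20.61 and P_B = 19.08: Q_A = 1109.338.
∂Q_A/∂P_B = 32/(2√P_B) = 32/(2√19.08) = 3.6629.
ε = (∂Q_A/∂P_B)(P_B/Q_A) = 3.6629 × (19.08/1109.338) ≈ 0.063.
ε > 0: substitutes.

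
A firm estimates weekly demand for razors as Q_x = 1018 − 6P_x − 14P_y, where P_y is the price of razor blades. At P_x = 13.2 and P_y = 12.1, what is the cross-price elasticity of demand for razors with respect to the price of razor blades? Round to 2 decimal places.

At P_x = 13.2 and P_y = 12.1: Q_x = 769.4.
∂Q_x/∂P_y = -14.
ε = (∂Q_x/∂P_y)(P_y/Q_x) = -14 × (12.1/769.4) ≈ -0.22.

-0.22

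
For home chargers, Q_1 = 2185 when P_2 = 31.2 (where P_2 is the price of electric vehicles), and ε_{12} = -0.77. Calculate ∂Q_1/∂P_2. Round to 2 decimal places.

ε = (∂Q_1/∂P_2)·(P_2/Q_1) ⇒ ∂Q_1/∂P_2 = ε·Q_1/P_2 = -0.77 × 2185/31.2 ≈ -53.92.

-53.92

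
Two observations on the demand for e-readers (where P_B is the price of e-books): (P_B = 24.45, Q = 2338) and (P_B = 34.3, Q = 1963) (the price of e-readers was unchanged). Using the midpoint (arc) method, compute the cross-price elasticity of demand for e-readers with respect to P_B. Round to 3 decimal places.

ΔQ_A = 1963 − 2338 = -375; ΔP_B = 34.3 − 24.45 = 9.85.
Midpoints: Q̄_A = 2150.5, P̄_B = 29.38.
ε = (ΔQ_A/Q̄_A)/(ΔP_B/P̄_B) = (-375/2150.5)/(9.85/29.38) ≈ -0.520.

-0.520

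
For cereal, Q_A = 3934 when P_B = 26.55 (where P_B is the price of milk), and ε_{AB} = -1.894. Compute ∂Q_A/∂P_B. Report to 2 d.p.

ε = (∂Q_A/∂P_B)·(P_B/Q_A) ⇒ ∂Q_A/∂P_B = ε·Q_A/P_B = -1.894 × 3934/26.55 ≈ -280.64.

-280.64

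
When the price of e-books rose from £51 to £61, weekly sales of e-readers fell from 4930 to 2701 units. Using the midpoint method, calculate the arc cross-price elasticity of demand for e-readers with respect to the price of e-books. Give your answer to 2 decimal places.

ΔQ_A = 2701 − 4930 = -2229; ΔP_B = 61 − 51 = 10.
Midpoints: Q̄_A = 3815.5, P̄_B = 56.00.
ε = (ΔQ_A/Q̄_A)/(ΔP_B/P̄_B) = (-2229/3815.5)/(10/56.00) ≈ -3.27.
ε < 0: e-readers and e-books are complements.

-3.27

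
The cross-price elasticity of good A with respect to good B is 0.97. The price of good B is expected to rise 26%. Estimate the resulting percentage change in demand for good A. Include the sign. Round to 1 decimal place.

25.2%

%ΔQ ≈ ε × %ΔP of good B = 0.97 × (26%) = 25.2%.
Demand for good A rises by about 25.2%.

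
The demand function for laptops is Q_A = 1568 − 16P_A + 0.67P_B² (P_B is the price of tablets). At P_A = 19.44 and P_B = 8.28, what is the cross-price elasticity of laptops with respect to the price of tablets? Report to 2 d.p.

0.07

At P_A = 19.44 and P_B = 8.28: Q_A = 1302.894.
∂Q_A/∂P_B = 1.34P_B = 1.34(8.28) = 11.0952.
ε = (∂Q_A/∂P_B)(P_B/Q_A) = 11.0952 × (8.28/1302.894) ≈ 0.07.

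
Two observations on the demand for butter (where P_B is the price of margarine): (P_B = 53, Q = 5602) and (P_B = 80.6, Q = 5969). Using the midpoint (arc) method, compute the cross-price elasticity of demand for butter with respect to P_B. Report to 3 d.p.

ΔQ_A = 5969 − 5602 = 367; ΔP_B = 80.6 − 53 = 27.6.
Midpoints: Q̄_A = 5785.5, P̄_B = 66.80.
ε = (ΔQ_A/Q̄_A)/(ΔP_B/P̄_B) = (367/5785.5)/(27.6/66.80) ≈ 0.154.

0.154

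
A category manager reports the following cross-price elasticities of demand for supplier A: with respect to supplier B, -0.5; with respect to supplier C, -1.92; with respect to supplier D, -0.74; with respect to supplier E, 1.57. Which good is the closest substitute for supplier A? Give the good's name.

Substitutes have ε > 0. Among the positive values, 1.57 (supplier E) is largest.

supplier E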